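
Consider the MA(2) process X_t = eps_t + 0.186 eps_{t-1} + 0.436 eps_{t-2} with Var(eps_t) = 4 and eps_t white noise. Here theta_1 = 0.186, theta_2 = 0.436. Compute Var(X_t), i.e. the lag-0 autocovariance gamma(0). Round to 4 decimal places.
\gamma(0) = 4.8988

For an MA(q) process X_t = eps_t + sum_i theta_i eps_{t-i} with
Var(eps_t) = sigma^2, the variance is
  gamma(0) = sigma^2 * (1 + sum_i theta_i^2).
  sum_i theta_i^2 = (0.186)^2 + (0.436)^2 = 0.034596 + 0.190096 = 0.224692.
  gamma(0) = 4 * (1 + 0.224692) = 4 * 1.224692 = 4.898768, which rounds to 4.8988.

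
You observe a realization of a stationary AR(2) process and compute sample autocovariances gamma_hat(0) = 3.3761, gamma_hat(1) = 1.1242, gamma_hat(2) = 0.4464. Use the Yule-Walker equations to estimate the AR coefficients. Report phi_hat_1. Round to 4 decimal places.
\hat\phi_{1} = 0.3250

The Yule-Walker equations for an AR(p) process read, in matrix form,
  Gamma_p phi = r_p,   with   (Gamma_p)_{ij} = gamma(|i - j|),
                       (r_p)_i = gamma(i),   i,j = 1..p.
Substitute the sample gammas (Toeplitz matrix and right-hand side of size 2):
  Gamma_p = [[3.3761, 1.1242], [1.1242, 3.3761]]
  r_p     = [1.1242, 0.4464]
Written out:
  3.3761 phi_1 + 1.1242 phi_2 = 1.1242
  1.1242 phi_1 + 3.3761 phi_2 = 0.4464
Solve by Cramer's rule:
  det = gamma(0)^2 - gamma(1)^2 = (3.3761)^2 - (1.1242)^2 = 11.39805121 - 1.26382564 = 10.13422557
  phi_hat_1 = [gamma(1) gamma(0) - gamma(1) gamma(2)] / det = [(1.1242)(3.3761) - (1.1242)(0.4464)] / 10.13422557 = 3.29356874 / 10.13422557 = 0.325
  phi_hat_2 = [gamma(0) gamma(2) - gamma(1)^2] / det = [(3.3761)(0.4464) - (1.1242)^2] / 10.13422557 = 0.2432654 / 10.13422557 = 0.024
So phi_hat = [0.3250, 0.0240].
Therefore phi_hat_1 = 0.3250.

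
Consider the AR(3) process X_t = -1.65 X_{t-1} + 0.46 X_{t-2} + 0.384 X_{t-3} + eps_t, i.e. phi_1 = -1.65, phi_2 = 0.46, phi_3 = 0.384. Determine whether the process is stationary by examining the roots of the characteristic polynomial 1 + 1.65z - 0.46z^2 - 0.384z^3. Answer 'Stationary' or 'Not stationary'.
\text{Not stationary}

The AR(p) characteristic polynomial is P(z) = 1 + 1.65z - 0.46z^2 - 0.384z^3.
Stationarity requires all roots to lie outside the unit circle, i.e. |z| > 1 for every root.
Degree 3: look for a simple real root z0 first, then factor out (1 - z/z0) and solve the remaining quadratic.
Testing z0 = -2.5: P(-2.5) = 1 + (1.65)(-2.5) + (-0.46)(-2.5)^2 + (-0.384)(-2.5)^3
  = 1 + (-4.125) + (-2.875) + (6) = 0.  So z_0 = -2.5 is a root, |z_0| = 2.5.
Divide out the factor (1 + 0.4 z) = (1 - z/z0) (since 1/z0 = -0.4):
  P(z) = (1 + 0.4 z)(1 + (1.25) z + (-0.96) z^2)
  [check: z-coef 1.25 - (-0.4) = 1.65; z^2-coef -0.96 - (-0.4)(1.25) = -0.46; z^3-coef -(-0.4)(-0.96) = -0.384.]
Remaining roots from the quadratic factor 1 + (1.25) z + (-0.96) z^2:
  Set 1 + (1.25) z + (-0.96) z^2 = 0, i.e. a z^2 + b z + c = 0 with a = -0.96, b = 1.25, c = 1.
  Discriminant D = b^2 - 4ac = (1.25)^2 - 4*(-0.96)*1 = 1.5625 - (-3.84) = 5.4025.
  D >= 0, so the roots are real: z = (-b +/- sqrt(D)) / (2a) = (-1.25 +/- 2.324328) / (-1.92).
    z_1 = (-1.25 + 2.324328) / (-1.92) = -0.5595,   |z_1| = 0.5595.
    z_2 = (-1.25 - 2.324328) / (-1.92) = 1.8616,   |z_2| = 1.8616.
Moduli of all roots: 2.5000, 0.5595, 1.8616.
All moduli strictly greater than 1? No.
Verdict: Not stationary.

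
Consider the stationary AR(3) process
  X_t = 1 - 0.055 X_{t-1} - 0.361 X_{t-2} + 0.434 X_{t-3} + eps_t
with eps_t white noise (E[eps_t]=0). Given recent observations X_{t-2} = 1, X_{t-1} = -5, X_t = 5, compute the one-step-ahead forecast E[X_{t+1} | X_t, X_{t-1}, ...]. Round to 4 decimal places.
E[X_{t+1} \mid \mathcal F_t] = 2.9640

For an AR(p) model X_t = c + sum_i phi_i X_{t-i} + eps_t, the
one-step-ahead conditional mean is
  E[X_{t+1} | X_t, ...] = c + sum_i phi_i X_{t+1-i}.
Substitute known values:
  E[X_{t+1} | ...] = 1 + (-0.055) * (5) + (-0.361) * (-5) + (0.434) * (1)
                   = 2.9640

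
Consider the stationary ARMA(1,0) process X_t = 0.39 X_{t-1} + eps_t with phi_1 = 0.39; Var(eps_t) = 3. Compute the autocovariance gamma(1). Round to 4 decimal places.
\gamma(1) = 1.3799

Multiply the model equation by X_{t-k} and take expectations. With theta_0 = psi_0 = 1 and psi_j the MA(infinity) weights, this gives
  gamma(k) - sum_i phi_i gamma(k-i) = c_k,
  c_k = sigma^2 * sum_{j=k..q} theta_j psi_{j-k}   (c_k = 0 for k > q),
using gamma(-m) = gamma(m).
Pure AR (q = 0): c_0 = sigma^2 = 3, c_k = 0 for k >= 1.
Equations for k = 0 and k = 1 (AR order 1):
  gamma(0) = phi_1 gamma(1) + c_0
  gamma(1) = phi_1 gamma(0) + c_1
Substituting the second into the first: gamma(0) (1 - phi_1^2) = c_0 + phi_1 c_1, so
  gamma(0) = c_0 / (1 - phi_1^2) = 3 / (1 - (0.39)^2) = 3 / 0.8479 = 3.538153.
  gamma(1) = phi_1 gamma(0) = (0.39)(3.538153) = 1.37988.
Therefore gamma(1) = 1.3799 (to 4 decimal places).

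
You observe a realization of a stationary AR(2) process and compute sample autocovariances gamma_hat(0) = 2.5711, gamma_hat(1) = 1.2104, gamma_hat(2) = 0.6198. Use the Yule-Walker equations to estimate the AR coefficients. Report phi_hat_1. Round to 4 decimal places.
\hat\phi_{1} = 0.4590

The Yule-Walker equations for an AR(p) process read, in matrix form,
  Gamma_p phi = r_p,   with   (Gamma_p)_{ij} = gamma(|i - j|),
                       (r_p)_i = gamma(i),   i,j = 1..p.
Substitute the sample gammas (Toeplitz matrix and right-hand side of size 2):
  Gamma_p = [[2.5711, 1.2104], [1.2104, 2.5711]]
  r_p     = [1.2104, 0.6198]
Written out:
  2.5711 phi_1 + 1.2104 phi_2 = 1.2104
  1.2104 phi_1 + 2.5711 phi_2 = 0.6198
Solve by Cramer's rule:
  det = gamma(0)^2 - gamma(1)^2 = (2.5711)^2 - (1.2104)^2 = 6.61055521 - 1.46506816 = 5.14548705
  phi_hat_1 = [gamma(1) gamma(0) - gamma(1) gamma(2)] / det = [(1.2104)(2.5711) - (1.2104)(0.6198)] / 5.14548705 = 2.36185352 / 5.14548705 = 0.459
  phi_hat_2 = [gamma(0) gamma(2) - gamma(1)^2] / det = [(2.5711)(0.6198) - (1.2104)^2] / 5.14548705 = 0.12849962 / 5.14548705 = 0.025
So phi_hat = [0.4590, 0.0250].
Therefore phi_hat_1 = 0.4590.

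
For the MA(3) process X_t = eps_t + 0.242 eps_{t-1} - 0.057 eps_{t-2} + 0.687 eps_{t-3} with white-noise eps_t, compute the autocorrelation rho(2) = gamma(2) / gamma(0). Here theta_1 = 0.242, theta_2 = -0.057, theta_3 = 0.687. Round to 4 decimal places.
\rho(2) = 0.0712

For an MA(q) process with theta_0 = 1, the autocovariance is
  gamma(k) = sigma^2 * sum_{i=0..q-k} theta_i * theta_{i+k},
and rho(k) = gamma(k) / gamma(0). Sigma^2 cancels.
  numerator   = (1)*(-0.057) + (0.242)*(0.687) = 0.109254.
  denominator = (1)^2 + (0.242)^2 + (-0.057)^2 + (0.687)^2 = 1.533782.
  rho(2) = 0.109254 / 1.533782 = 0.0712.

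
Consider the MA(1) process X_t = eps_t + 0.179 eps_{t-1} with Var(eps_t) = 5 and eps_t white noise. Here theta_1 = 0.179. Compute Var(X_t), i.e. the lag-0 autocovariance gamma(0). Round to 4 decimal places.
\gamma(0) = 5.1602

For an MA(q) process X_t = eps_t + sum_i theta_i eps_{t-i} with
Var(eps_t) = sigma^2, the variance is
  gamma(0) = sigma^2 * (1 + sum_i theta_i^2).
  sum_i theta_i^2 = (0.179)^2 = 0.032041.
  gamma(0) = 5 * (1 + 0.032041) = 5 * 1.032041 = 5.160205, which rounds to 5.1602.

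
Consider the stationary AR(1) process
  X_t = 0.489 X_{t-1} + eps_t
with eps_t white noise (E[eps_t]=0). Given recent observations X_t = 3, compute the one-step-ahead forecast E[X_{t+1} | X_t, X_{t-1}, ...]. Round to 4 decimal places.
E[X_{t+1} \mid \mathcal F_t] = 1.4670

For an AR(p) model X_t = c + sum_i phi_i X_{t-i} + eps_t, the
one-step-ahead conditional mean is
  E[X_{t+1} | X_t, ...] = c + sum_i phi_i X_{t+1-i}.
Substitute known values:
  E[X_{t+1} | ...] = (0.489) * (3)
                   = 1.4670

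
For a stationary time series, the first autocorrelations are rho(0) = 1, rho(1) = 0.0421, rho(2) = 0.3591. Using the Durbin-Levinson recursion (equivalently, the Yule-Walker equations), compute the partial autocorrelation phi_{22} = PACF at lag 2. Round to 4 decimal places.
\phi_{22} = 0.3580

The PACF at lag k is phi_{kk}, the last component of the solution
to the Yule-Walker system G_k phi = r_k where
  (G_k)_{ij} = rho(|i - j|), (r_k)_i = rho(i), i,j = 1..k.
Equivalently, Durbin-Levinson gives phi_{kk} iteratively:
  phi_{11} = rho(1)
  phi_{kk} = [rho(k) - sum_{j=1..k-1} phi_{k-1,j} rho(k-j)]
            / [1 - sum_{j=1..k-1} phi_{k-1,j} rho(j)],
  phi_{k,j} = phi_{k-1,j} - phi_{kk} phi_{k-1,k-j},  j = 1..k-1.
Step k = 1:
  phi_11 = rho(1) = 0.0421.
Step k = 2:
  phi_22 = [rho(2) - phi_11 rho(1)] / [1 - phi_11 rho(1)] = [0.3591 - (0.0421)(0.0421)] / [1 - (0.0421)(0.0421)]
         = 0.35732759 / 0.99822759 = 0.358.
Therefore phi_{22} = 0.3580.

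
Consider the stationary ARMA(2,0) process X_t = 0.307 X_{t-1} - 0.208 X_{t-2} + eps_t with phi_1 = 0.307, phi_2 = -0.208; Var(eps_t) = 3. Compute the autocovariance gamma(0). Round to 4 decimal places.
\gamma(0) = 3.3522

Multiply the model equation by X_{t-k} and take expectations. With theta_0 = psi_0 = 1 and psi_j the MA(infinity) weights, this gives
  gamma(k) - sum_i phi_i gamma(k-i) = c_k,
  c_k = sigma^2 * sum_{j=k..q} theta_j psi_{j-k}   (c_k = 0 for k > q),
using gamma(-m) = gamma(m).
Pure AR (q = 0): c_0 = sigma^2 = 3, c_k = 0 for k >= 1.
Equations for k = 0, 1, 2 (AR order 2, c_2 = 0):
  (E0) gamma(0) = phi_1 gamma(1) + phi_2 gamma(2) + c_0
  (E1) gamma(1) = phi_1 gamma(0) + phi_2 gamma(1) + c_1
  (E2) gamma(2) = phi_1 gamma(1) + phi_2 gamma(0)
From (E1): gamma(1) = A gamma(0) + B with
  A = phi_1 / (1 - phi_2) = 0.307 / 1.208 = 0.254139,   B = c_1 / (1 - phi_2) = 0 / 1.208 = 0.
Insert (E2) into (E0): gamma(0) (1 - phi_2^2) = phi_1 (1 + phi_2) gamma(1) + c_0.
  phi_1 (1 + phi_2) = (0.307)(0.792) = 0.243144,   1 - phi_2^2 = 0.956736.
Replace gamma(1) by A gamma(0) + B and collect gamma(0):
  gamma(0) [0.956736 - (0.243144)(0.254139)] = c_0 = 3
  gamma(0) * 0.894944 = 3
  gamma(0) = 3 / 0.894944 = 3.352167.
Therefore gamma(0) = 3.3522 (to 4 decimal places).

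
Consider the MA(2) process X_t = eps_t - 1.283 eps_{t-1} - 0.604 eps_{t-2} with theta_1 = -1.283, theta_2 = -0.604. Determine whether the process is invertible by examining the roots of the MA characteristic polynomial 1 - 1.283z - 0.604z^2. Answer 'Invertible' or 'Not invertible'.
\text{Not invertible}

The MA(q) characteristic polynomial is P(z) = 1 - 1.283z - 0.604z^2.
Invertibility requires all roots to lie outside the unit circle, i.e. |z| > 1 for every root.
Set 1 + (-1.283) z + (-0.604) z^2 = 0, i.e. a z^2 + b z + c = 0 with a = -0.604, b = -1.283, c = 1.
Discriminant D = b^2 - 4ac = (-1.283)^2 - 4*(-0.604)*1 = 1.646089 - (-2.416) = 4.062089.
D >= 0, so the roots are real: z = (-b +/- sqrt(D)) / (2a) = (1.283 +/- 2.015462) / (-1.208).
  z_1 = (1.283 + 2.015462) / (-1.208) = -2.7305,   |z_1| = 2.7305.
  z_2 = (1.283 - 2.015462) / (-1.208) = 0.6063,   |z_2| = 0.6063.
Moduli of all roots: 2.7305, 0.6063.
All moduli strictly greater than 1? No.
Verdict: Not invertible.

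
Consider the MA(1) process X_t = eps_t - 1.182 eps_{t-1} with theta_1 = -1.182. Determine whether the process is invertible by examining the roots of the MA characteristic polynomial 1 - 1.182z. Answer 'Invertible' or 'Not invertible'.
\text{Not invertible}

The MA(q) characteristic polynomial is P(z) = 1 - 1.182z.
Invertibility requires all roots to lie outside the unit circle, i.e. |z| > 1 for every root.
This is linear in z: 1 + (-1.182) z = 0  =>  z = -1/(-1.182) = 0.846024,  |z| = 0.846024.
Moduli of all roots: 0.8460.
All moduli strictly greater than 1? No.
Verdict: Not invertible.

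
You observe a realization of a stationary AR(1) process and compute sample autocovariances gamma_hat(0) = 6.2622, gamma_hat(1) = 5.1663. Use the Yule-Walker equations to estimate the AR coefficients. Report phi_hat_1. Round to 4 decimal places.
\hat\phi_{1} = 0.8250

The Yule-Walker equations for an AR(p) process read, in matrix form,
  Gamma_p phi = r_p,   with   (Gamma_p)_{ij} = gamma(|i - j|),
                       (r_p)_i = gamma(i),   i,j = 1..p.
Substitute the sample gammas (Toeplitz matrix and right-hand side of size 1):
  Gamma_p = [[6.2622]]
  r_p     = [5.1663]
With p = 1 this is the single equation gamma(0) phi_1 = gamma(1):
  phi_hat_1 = gamma(1) / gamma(0) = 5.1663 / 6.2622 = 0.8250.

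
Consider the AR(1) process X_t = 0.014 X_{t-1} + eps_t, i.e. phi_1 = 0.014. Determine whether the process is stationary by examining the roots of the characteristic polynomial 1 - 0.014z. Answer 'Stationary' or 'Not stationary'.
\text{Stationary}

The AR(p) characteristic polynomial is P(z) = 1 - 0.014z.
Stationarity requires all roots to lie outside the unit circle, i.e. |z| > 1 for every root.
This is linear in z: 1 + (-0.014) z = 0  =>  z = -1/(-0.014) = 71.428571,  |z| = 71.428571.
Moduli of all roots: 71.4286.
All moduli strictly greater than 1? Yes.
Verdict: Stationary.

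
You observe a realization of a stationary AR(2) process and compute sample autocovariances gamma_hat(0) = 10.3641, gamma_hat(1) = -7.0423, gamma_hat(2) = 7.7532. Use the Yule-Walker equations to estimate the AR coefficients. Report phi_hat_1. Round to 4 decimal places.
\hat\phi_{1} = -0.3180

The Yule-Walker equations for an AR(p) process read, in matrix form,
  Gamma_p phi = r_p,   with   (Gamma_p)_{ij} = gamma(|i - j|),
                       (r_p)_i = gamma(i),   i,j = 1..p.
Substitute the sample gammas (Toeplitz matrix and right-hand side of size 2):
  Gamma_p = [[10.3641, -7.0423], [-7.0423, 10.3641]]
  r_p     = [-7.0423, 7.7532]
Written out:
  10.3641 phi_1 - 7.0423 phi_2 = -7.0423
  -7.0423 phi_1 + 10.3641 phi_2 = 7.7532
Solve by Cramer's rule:
  det = gamma(0)^2 - gamma(1)^2 = (10.3641)^2 - (-7.0423)^2 = 107.41456881 - 49.59398929 = 57.82057952
  phi_hat_1 = [gamma(1) gamma(0) - gamma(1) gamma(2)] / det = [(-7.0423)(10.3641) - (-7.0423)(7.7532)] / 57.82057952 = -18.38674107 / 57.82057952 = -0.318
  phi_hat_2 = [gamma(0) gamma(2) - gamma(1)^2] / det = [(10.3641)(7.7532) - (-7.0423)^2] / 57.82057952 = 30.76095083 / 57.82057952 = 0.532
So phi_hat = [-0.3180, 0.5320].
Therefore phi_hat_1 = -0.3180.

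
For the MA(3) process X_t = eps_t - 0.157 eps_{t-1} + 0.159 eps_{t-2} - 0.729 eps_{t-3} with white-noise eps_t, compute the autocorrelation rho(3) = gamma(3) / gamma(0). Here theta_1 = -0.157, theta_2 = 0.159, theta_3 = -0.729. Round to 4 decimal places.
\rho(3) = -0.4610

For an MA(q) process with theta_0 = 1, the autocovariance is
  gamma(k) = sigma^2 * sum_{i=0..q-k} theta_i * theta_{i+k},
and rho(k) = gamma(k) / gamma(0). Sigma^2 cancels.
  numerator   = (1)*(-0.729) = -0.729.
  denominator = (1)^2 + (-0.157)^2 + (0.159)^2 + (-0.729)^2 = 1.581371.
  rho(3) = -0.729 / 1.581371 = -0.4610.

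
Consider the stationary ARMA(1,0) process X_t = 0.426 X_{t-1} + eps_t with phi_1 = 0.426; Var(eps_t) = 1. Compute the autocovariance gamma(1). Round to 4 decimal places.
\gamma(1) = 0.5204

Multiply the model equation by X_{t-k} and take expectations. With theta_0 = psi_0 = 1 and psi_j the MA(infinity) weights, this gives
  gamma(k) - sum_i phi_i gamma(k-i) = c_k,
  c_k = sigma^2 * sum_{j=k..q} theta_j psi_{j-k}   (c_k = 0 for k > q),
using gamma(-m) = gamma(m).
Pure AR (q = 0): c_0 = sigma^2 = 1, c_k = 0 for k >= 1.
Equations for k = 0 and k = 1 (AR order 1):
  gamma(0) = phi_1 gamma(1) + c_0
  gamma(1) = phi_1 gamma(0) + c_1
Substituting the second into the first: gamma(0) (1 - phi_1^2) = c_0 + phi_1 c_1, so
  gamma(0) = c_0 / (1 - phi_1^2) = 1 / (1 - (0.426)^2) = 1 / 0.818524 = 1.221711.
  gamma(1) = phi_1 gamma(0) = (0.426)(1.221711) = 0.520449.
Therefore gamma(1) = 0.5204 (to 4 decimal places).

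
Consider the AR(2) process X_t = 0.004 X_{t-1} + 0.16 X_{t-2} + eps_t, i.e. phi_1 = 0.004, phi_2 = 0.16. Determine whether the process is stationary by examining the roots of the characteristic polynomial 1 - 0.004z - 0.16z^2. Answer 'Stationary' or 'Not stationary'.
\text{Stationary}

The AR(p) characteristic polynomial is P(z) = 1 - 0.004z - 0.16z^2.
Stationarity requires all roots to lie outside the unit circle, i.e. |z| > 1 for every root.
Set 1 + (-0.004) z + (-0.16) z^2 = 0, i.e. a z^2 + b z + c = 0 with a = -0.16, b = -0.004, c = 1.
Discriminant D = b^2 - 4ac = (-0.004)^2 - 4*(-0.16)*1 = 0.000016 - (-0.64) = 0.640016.
D >= 0, so the roots are real: z = (-b +/- sqrt(D)) / (2a) = (0.004 +/- 0.80001) / (-0.32).
  z_1 = (0.004 + 0.80001) / (-0.32) = -2.5125,   |z_1| = 2.5125.
  z_2 = (0.004 - 0.80001) / (-0.32) = 2.4875,   |z_2| = 2.4875.
Moduli of all roots: 2.5125, 2.4875.
All moduli strictly greater than 1? Yes.
Verdict: Stationary.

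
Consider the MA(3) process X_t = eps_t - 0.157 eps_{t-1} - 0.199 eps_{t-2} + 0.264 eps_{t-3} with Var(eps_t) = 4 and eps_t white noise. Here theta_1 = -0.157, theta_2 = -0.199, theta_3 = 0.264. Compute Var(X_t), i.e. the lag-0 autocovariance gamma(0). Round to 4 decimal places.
\gamma(0) = 4.5358

For an MA(q) process X_t = eps_t + sum_i theta_i eps_{t-i} with
Var(eps_t) = sigma^2, the variance is
  gamma(0) = sigma^2 * (1 + sum_i theta_i^2).
  sum_i theta_i^2 = (-0.157)^2 + (-0.199)^2 + (0.264)^2 = 0.024649 + 0.039601 + 0.069696 = 0.133946.
  gamma(0) = 4 * (1 + 0.133946) = 4 * 1.133946 = 4.535784, which rounds to 4.5358.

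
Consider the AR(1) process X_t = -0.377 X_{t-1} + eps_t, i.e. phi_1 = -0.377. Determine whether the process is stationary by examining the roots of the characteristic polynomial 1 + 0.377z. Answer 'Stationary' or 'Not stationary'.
\text{Stationary}

The AR(p) characteristic polynomial is P(z) = 1 + 0.377z.
Stationarity requires all roots to lie outside the unit circle, i.e. |z| > 1 for every root.
This is linear in z: 1 + (0.377) z = 0  =>  z = -1/(0.377) = -2.65252,  |z| = 2.65252.
Moduli of all roots: 2.6525.
All moduli strictly greater than 1? Yes.
Verdict: Stationary.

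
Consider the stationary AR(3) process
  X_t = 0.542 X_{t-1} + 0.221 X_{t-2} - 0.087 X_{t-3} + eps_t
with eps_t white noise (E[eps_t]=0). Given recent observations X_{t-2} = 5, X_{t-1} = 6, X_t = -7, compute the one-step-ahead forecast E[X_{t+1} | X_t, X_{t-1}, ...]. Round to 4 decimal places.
E[X_{t+1} \mid \mathcal F_t] = -2.9030

For an AR(p) model X_t = c + sum_i phi_i X_{t-i} + eps_t, the
one-step-ahead conditional mean is
  E[X_{t+1} | X_t, ...] = c + sum_i phi_i X_{t+1-i}.
Substitute known values:
  E[X_{t+1} | ...] = (0.542) * (-7) + (0.221) * (6) + (-0.087) * (5)
                   = -2.9030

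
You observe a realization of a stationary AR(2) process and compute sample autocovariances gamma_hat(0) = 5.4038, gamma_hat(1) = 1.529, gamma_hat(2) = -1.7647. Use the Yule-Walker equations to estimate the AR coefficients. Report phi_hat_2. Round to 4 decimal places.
\hat\phi_{2} = -0.4420

The Yule-Walker equations for an AR(p) process read, in matrix form,
  Gamma_p phi = r_p,   with   (Gamma_p)_{ij} = gamma(|i - j|),
                       (r_p)_i = gamma(i),   i,j = 1..p.
Substitute the sample gammas (Toeplitz matrix and right-hand side of size 2):
  Gamma_p = [[5.4038, 1.529], [1.529, 5.4038]]
  r_p     = [1.529, -1.7647]
Written out:
  5.4038 phi_1 + 1.529 phi_2 = 1.529
  1.529 phi_1 + 5.4038 phi_2 = -1.7647
Solve by Cramer's rule:
  det = gamma(0)^2 - gamma(1)^2 = (5.4038)^2 - (1.529)^2 = 29.20105444 - 2.337841 = 26.86321344
  phi_hat_1 = [gamma(1) gamma(0) - gamma(1) gamma(2)] / det = [(1.529)(5.4038) - (1.529)(-1.7647)] / 26.86321344 = 10.9606365 / 26.86321344 = 0.408
  phi_hat_2 = [gamma(0) gamma(2) - gamma(1)^2] / det = [(5.4038)(-1.7647) - (1.529)^2] / 26.86321344 = -11.87392686 / 26.86321344 = -0.442
So phi_hat = [0.4080, -0.4420].
Therefore phi_hat_2 = -0.4420.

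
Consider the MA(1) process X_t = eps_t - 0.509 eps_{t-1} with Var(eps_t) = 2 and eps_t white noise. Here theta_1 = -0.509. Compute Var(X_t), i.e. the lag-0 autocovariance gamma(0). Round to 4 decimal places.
\gamma(0) = 2.5182

For an MA(q) process X_t = eps_t + sum_i theta_i eps_{t-i} with
Var(eps_t) = sigma^2, the variance is
  gamma(0) = sigma^2 * (1 + sum_i theta_i^2).
  sum_i theta_i^2 = (-0.509)^2 = 0.259081.
  gamma(0) = 2 * (1 + 0.259081) = 2 * 1.259081 = 2.518162, which rounds to 2.5182.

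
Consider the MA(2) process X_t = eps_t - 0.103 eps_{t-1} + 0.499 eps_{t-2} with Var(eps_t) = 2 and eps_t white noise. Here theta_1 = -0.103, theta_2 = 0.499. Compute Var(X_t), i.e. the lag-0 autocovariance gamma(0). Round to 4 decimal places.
\gamma(0) = 2.5192

For an MA(q) process X_t = eps_t + sum_i theta_i eps_{t-i} with
Var(eps_t) = sigma^2, the variance is
  gamma(0) = sigma^2 * (1 + sum_i theta_i^2).
  sum_i theta_i^2 = (-0.103)^2 + (0.499)^2 = 0.010609 + 0.249001 = 0.25961.
  gamma(0) = 2 * (1 + 0.25961) = 2 * 1.25961 = 2.51922, which rounds to 2.5192.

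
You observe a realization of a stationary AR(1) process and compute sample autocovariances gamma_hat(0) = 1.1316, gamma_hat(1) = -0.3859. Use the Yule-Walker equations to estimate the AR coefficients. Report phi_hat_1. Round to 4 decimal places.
\hat\phi_{1} = -0.3410

The Yule-Walker equations for an AR(p) process read, in matrix form,
  Gamma_p phi = r_p,   with   (Gamma_p)_{ij} = gamma(|i - j|),
                       (r_p)_i = gamma(i),   i,j = 1..p.
Substitute the sample gammas (Toeplitz matrix and right-hand side of size 1):
  Gamma_p = [[1.1316]]
  r_p     = [-0.3859]
With p = 1 this is the single equation gamma(0) phi_1 = gamma(1):
  phi_hat_1 = gamma(1) / gamma(0) = -0.3859 / 1.1316 = -0.3410.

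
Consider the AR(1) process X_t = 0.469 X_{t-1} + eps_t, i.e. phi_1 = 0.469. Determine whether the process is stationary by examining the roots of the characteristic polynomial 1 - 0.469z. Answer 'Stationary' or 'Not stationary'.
\text{Stationary}

The AR(p) characteristic polynomial is P(z) = 1 - 0.469z.
Stationarity requires all roots to lie outside the unit circle, i.e. |z| > 1 for every root.
This is linear in z: 1 + (-0.469) z = 0  =>  z = -1/(-0.469) = 2.132196,  |z| = 2.132196.
Moduli of all roots: 2.1322.
All moduli strictly greater than 1? Yes.
Verdict: Stationary.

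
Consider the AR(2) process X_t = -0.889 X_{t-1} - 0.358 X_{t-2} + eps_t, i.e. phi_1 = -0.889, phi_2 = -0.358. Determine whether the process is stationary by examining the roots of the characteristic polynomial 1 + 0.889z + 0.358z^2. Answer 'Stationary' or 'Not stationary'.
\text{Stationary}

The AR(p) characteristic polynomial is P(z) = 1 + 0.889z + 0.358z^2.
Stationarity requires all roots to lie outside the unit circle, i.e. |z| > 1 for every root.
Set 1 + (0.889) z + (0.358) z^2 = 0, i.e. a z^2 + b z + c = 0 with a = 0.358, b = 0.889, c = 1.
Discriminant D = b^2 - 4ac = (0.889)^2 - 4*(0.358)*1 = 0.790321 - (1.432) = -0.641679.
D < 0, so the roots are the complex-conjugate pair z = (-b +/- i sqrt(-D)) / (2a) = -1.2416 +/- 1.1188i.
For a conjugate pair |z|^2 = z * conj(z) = (product of roots) = c/a = 1/(0.358) = 2.793296, so |z| = sqrt(2.793296) = 1.6713 for both roots.
Moduli of all roots: 1.6713, 1.6713.
All moduli strictly greater than 1? Yes.
Verdict: Stationary.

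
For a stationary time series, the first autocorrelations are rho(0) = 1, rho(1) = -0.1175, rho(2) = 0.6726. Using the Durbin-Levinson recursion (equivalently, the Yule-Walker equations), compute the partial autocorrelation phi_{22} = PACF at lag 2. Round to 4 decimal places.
\phi_{22} = 0.6680

The PACF at lag k is phi_{kk}, the last component of the solution
to the Yule-Walker system G_k phi = r_k where
  (G_k)_{ij} = rho(|i - j|), (r_k)_i = rho(i), i,j = 1..k.
Equivalently, Durbin-Levinson gives phi_{kk} iteratively:
  phi_{11} = rho(1)
  phi_{kk} = [rho(k) - sum_{j=1..k-1} phi_{k-1,j} rho(k-j)]
            / [1 - sum_{j=1..k-1} phi_{k-1,j} rho(j)],
  phi_{k,j} = phi_{k-1,j} - phi_{kk} phi_{k-1,k-j},  j = 1..k-1.
Step k = 1:
  phi_11 = rho(1) = -0.1175.
Step k = 2:
  phi_22 = [rho(2) - phi_11 rho(1)] / [1 - phi_11 rho(1)] = [0.6726 - (-0.1175)(-0.1175)] / [1 - (-0.1175)(-0.1175)]
         = 0.65879375 / 0.98619375 = 0.668.
Therefore phi_{22} = 0.6680.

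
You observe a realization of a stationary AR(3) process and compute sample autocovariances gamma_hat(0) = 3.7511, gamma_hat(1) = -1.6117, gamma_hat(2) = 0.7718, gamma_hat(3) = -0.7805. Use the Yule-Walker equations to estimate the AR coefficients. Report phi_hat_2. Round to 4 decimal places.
\hat\phi_{2} = -0.0310

The Yule-Walker equations for an AR(p) process read, in matrix form,
  Gamma_p phi = r_p,   with   (Gamma_p)_{ij} = gamma(|i - j|),
                       (r_p)_i = gamma(i),   i,j = 1..p.
Substitute the sample gammas (Toeplitz matrix and right-hand side of size 3):
  Gamma_p = [[3.7511, -1.6117, 0.7718], [-1.6117, 3.7511, -1.6117], [0.7718, -1.6117, 3.7511]]
  r_p     = [-1.6117, 0.7718, -0.7805]
Written out (R1..R3):
  (R1) 3.7511 phi_1 - 1.6117 phi_2 + 0.7718 phi_3 = -1.6117
  (R2) -1.6117 phi_1 + 3.7511 phi_2 - 1.6117 phi_3 = 0.7718
  (R3) 0.7718 phi_1 - 1.6117 phi_2 + 3.7511 phi_3 = -0.7805
Gaussian elimination:
  R2 <- R2 - (-1.6117/3.7511) R1 = R2 - (-0.429661) R1:  3.058616 phi_2 - 1.280088 phi_3 = 0.079316
  R3 <- R3 - (0.7718/3.7511) R1 = R3 - (0.205753) R1:  -1.280088 phi_2 + 3.5923 phi_3 = -0.448888
  R3 <- R3 - (-1.280088/3.058616) R2 = R3 - (-0.418519) R2:  3.056559 phi_3 = -0.415693
Back-substitution:
  phi_hat_3 = -0.415693 / 3.056559 = -0.136
  phi_hat_2 = (0.079316 - (-1.280088)(-0.136)) / 3.058616 = -0.030987
  phi_hat_1 = (-1.6117 - (-1.6117)(-0.030987) - (0.7718)(-0.136)) / 3.7511 = -0.414992
So phi_hat = [-0.4150, -0.0310, -0.1360].
Therefore phi_hat_2 = -0.0310.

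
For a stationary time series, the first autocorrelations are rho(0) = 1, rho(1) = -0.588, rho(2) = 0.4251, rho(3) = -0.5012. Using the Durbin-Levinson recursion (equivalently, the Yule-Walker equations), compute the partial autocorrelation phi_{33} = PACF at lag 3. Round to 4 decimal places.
\phi_{33} = -0.3261

The PACF at lag k is phi_{kk}, the last component of the solution
to the Yule-Walker system G_k phi = r_k where
  (G_k)_{ij} = rho(|i - j|), (r_k)_i = rho(i), i,j = 1..k.
Equivalently, Durbin-Levinson gives phi_{kk} iteratively:
  phi_{11} = rho(1)
  phi_{kk} = [rho(k) - sum_{j=1..k-1} phi_{k-1,j} rho(k-j)]
            / [1 - sum_{j=1..k-1} phi_{k-1,j} rho(j)],
  phi_{k,j} = phi_{k-1,j} - phi_{kk} phi_{k-1,k-j},  j = 1..k-1.
Step k = 1:
  phi_11 = rho(1) = -0.588.
Step k = 2:
  phi_22 = [rho(2) - phi_11 rho(1)] / [1 - phi_11 rho(1)] = [0.4251 - (-0.588)(-0.588)] / [1 - (-0.588)(-0.588)]
         = 0.079356 / 0.654256 = 0.121292.
  Update: phi_21 = phi_11 - phi_22 phi_11 = -0.588 - (0.121292)(-0.588) = -0.51668.
Step k = 3:
  phi_33 = [rho(3) - phi_21 rho(2) - phi_22 rho(1)] / [1 - phi_21 rho(1) - phi_22 rho(2)]
    numerator   = -0.5012 - (-0.51668)(0.4251) - (0.121292)(-0.588) = -0.21023952
    denominator = 1 - (-0.51668)(-0.588) - (0.121292)(0.4251) = 0.64463075
  phi_33 = -0.21023952 / 0.64463075 = -0.3261.
Therefore phi_{33} = -0.3261.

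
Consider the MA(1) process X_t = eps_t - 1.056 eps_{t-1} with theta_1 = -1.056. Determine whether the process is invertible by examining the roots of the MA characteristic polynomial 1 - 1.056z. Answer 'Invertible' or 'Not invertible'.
\text{Not invertible}

The MA(q) characteristic polynomial is P(z) = 1 - 1.056z.
Invertibility requires all roots to lie outside the unit circle, i.e. |z| > 1 for every root.
This is linear in z: 1 + (-1.056) z = 0  =>  z = -1/(-1.056) = 0.94697,  |z| = 0.94697.
Moduli of all roots: 0.9470.
All moduli strictly greater than 1? No.
Verdict: Not invertible.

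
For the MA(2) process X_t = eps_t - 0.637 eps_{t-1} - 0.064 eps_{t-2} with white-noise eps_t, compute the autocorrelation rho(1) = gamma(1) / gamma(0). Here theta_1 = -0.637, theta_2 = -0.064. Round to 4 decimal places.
\rho(1) = -0.4229

For an MA(q) process with theta_0 = 1, the autocovariance is
  gamma(k) = sigma^2 * sum_{i=0..q-k} theta_i * theta_{i+k},
and rho(k) = gamma(k) / gamma(0). Sigma^2 cancels.
  numerator   = (1)*(-0.637) + (-0.637)*(-0.064) = -0.596232.
  denominator = (1)^2 + (-0.637)^2 + (-0.064)^2 = 1.409865.
  rho(1) = -0.596232 / 1.409865 = -0.4229.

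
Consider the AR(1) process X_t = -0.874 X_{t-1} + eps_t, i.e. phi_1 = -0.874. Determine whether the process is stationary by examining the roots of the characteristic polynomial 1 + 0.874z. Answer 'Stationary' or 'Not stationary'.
\text{Stationary}

The AR(p) characteristic polynomial is P(z) = 1 + 0.874z.
Stationarity requires all roots to lie outside the unit circle, i.e. |z| > 1 for every root.
This is linear in z: 1 + (0.874) z = 0  =>  z = -1/(0.874) = -1.144165,  |z| = 1.144165.
Moduli of all roots: 1.1442.
All moduli strictly greater than 1? Yes.
Verdict: Stationary.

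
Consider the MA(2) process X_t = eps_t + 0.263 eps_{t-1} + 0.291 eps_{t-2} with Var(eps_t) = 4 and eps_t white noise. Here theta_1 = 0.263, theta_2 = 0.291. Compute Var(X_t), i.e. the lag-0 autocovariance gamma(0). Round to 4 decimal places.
\gamma(0) = 4.6154

For an MA(q) process X_t = eps_t + sum_i theta_i eps_{t-i} with
Var(eps_t) = sigma^2, the variance is
  gamma(0) = sigma^2 * (1 + sum_i theta_i^2).
  sum_i theta_i^2 = (0.263)^2 + (0.291)^2 = 0.069169 + 0.084681 = 0.15385.
  gamma(0) = 4 * (1 + 0.15385) = 4 * 1.15385 = 4.6154.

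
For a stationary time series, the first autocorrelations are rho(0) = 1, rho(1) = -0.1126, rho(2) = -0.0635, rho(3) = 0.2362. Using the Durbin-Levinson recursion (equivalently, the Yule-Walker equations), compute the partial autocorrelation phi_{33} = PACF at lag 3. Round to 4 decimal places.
\phi_{33} = 0.2240

The PACF at lag k is phi_{kk}, the last component of the solution
to the Yule-Walker system G_k phi = r_k where
  (G_k)_{ij} = rho(|i - j|), (r_k)_i = rho(i), i,j = 1..k.
Equivalently, Durbin-Levinson gives phi_{kk} iteratively:
  phi_{11} = rho(1)
  phi_{kk} = [rho(k) - sum_{j=1..k-1} phi_{k-1,j} rho(k-j)]
            / [1 - sum_{j=1..k-1} phi_{k-1,j} rho(j)],
  phi_{k,j} = phi_{k-1,j} - phi_{kk} phi_{k-1,k-j},  j = 1..k-1.
Step k = 1:
  phi_11 = rho(1) = -0.1126.
Step k = 2:
  phi_22 = [rho(2) - phi_11 rho(1)] / [1 - phi_11 rho(1)] = [-0.0635 - (-0.1126)(-0.1126)] / [1 - (-0.1126)(-0.1126)]
         = -0.07617876 / 0.98732124 = -0.077157.
  Update: phi_21 = phi_11 - phi_22 phi_11 = -0.1126 - (-0.077157)(-0.1126) = -0.121288.
Step k = 3:
  phi_33 = [rho(3) - phi_21 rho(2) - phi_22 rho(1)] / [1 - phi_21 rho(1) - phi_22 rho(2)]
    numerator   = 0.2362 - (-0.121288)(-0.0635) - (-0.077157)(-0.1126) = 0.21981034
    denominator = 1 - (-0.121288)(-0.1126) - (-0.077157)(-0.0635) = 0.98144351
  phi_33 = 0.21981034 / 0.98144351 = 0.224.
Therefore phi_{33} = 0.2240.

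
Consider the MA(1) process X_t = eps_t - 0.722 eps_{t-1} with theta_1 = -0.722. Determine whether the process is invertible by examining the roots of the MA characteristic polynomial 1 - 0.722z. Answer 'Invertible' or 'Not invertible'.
\text{Invertible}

The MA(q) characteristic polynomial is P(z) = 1 - 0.722z.
Invertibility requires all roots to lie outside the unit circle, i.e. |z| > 1 for every root.
This is linear in z: 1 + (-0.722) z = 0  =>  z = -1/(-0.722) = 1.385042,  |z| = 1.385042.
Moduli of all roots: 1.3850.
All moduli strictly greater than 1? Yes.
Verdict: Invertible.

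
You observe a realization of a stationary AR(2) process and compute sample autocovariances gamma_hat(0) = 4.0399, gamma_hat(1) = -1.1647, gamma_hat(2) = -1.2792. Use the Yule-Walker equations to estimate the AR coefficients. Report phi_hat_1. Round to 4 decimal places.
\hat\phi_{1} = -0.4140

The Yule-Walker equations for an AR(p) process read, in matrix form,
  Gamma_p phi = r_p,   with   (Gamma_p)_{ij} = gamma(|i - j|),
                       (r_p)_i = gamma(i),   i,j = 1..p.
Substitute the sample gammas (Toeplitz matrix and right-hand side of size 2):
  Gamma_p = [[4.0399, -1.1647], [-1.1647, 4.0399]]
  r_p     = [-1.1647, -1.2792]
Written out:
  4.0399 phi_1 - 1.1647 phi_2 = -1.1647
  -1.1647 phi_1 + 4.0399 phi_2 = -1.2792
Solve by Cramer's rule:
  det = gamma(0)^2 - gamma(1)^2 = (4.0399)^2 - (-1.1647)^2 = 16.32079201 - 1.35652609 = 14.96426592
  phi_hat_1 = [gamma(1) gamma(0) - gamma(1) gamma(2)] / det = [(-1.1647)(4.0399) - (-1.1647)(-1.2792)] / 14.96426592 = -6.19515577 / 14.96426592 = -0.414
  phi_hat_2 = [gamma(0) gamma(2) - gamma(1)^2] / det = [(4.0399)(-1.2792) - (-1.1647)^2] / 14.96426592 = -6.52436617 / 14.96426592 = -0.436
So phi_hat = [-0.4140, -0.4360].
Therefore phi_hat_1 = -0.4140.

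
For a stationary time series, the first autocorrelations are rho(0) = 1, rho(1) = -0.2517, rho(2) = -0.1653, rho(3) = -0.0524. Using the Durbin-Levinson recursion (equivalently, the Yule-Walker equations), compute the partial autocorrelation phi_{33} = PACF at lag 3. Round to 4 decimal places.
\phi_{33} = -0.1880

The PACF at lag k is phi_{kk}, the last component of the solution
to the Yule-Walker system G_k phi = r_k where
  (G_k)_{ij} = rho(|i - j|), (r_k)_i = rho(i), i,j = 1..k.
Equivalently, Durbin-Levinson gives phi_{kk} iteratively:
  phi_{11} = rho(1)
  phi_{kk} = [rho(k) - sum_{j=1..k-1} phi_{k-1,j} rho(k-j)]
            / [1 - sum_{j=1..k-1} phi_{k-1,j} rho(j)],
  phi_{k,j} = phi_{k-1,j} - phi_{kk} phi_{k-1,k-j},  j = 1..k-1.
Step k = 1:
  phi_11 = rho(1) = -0.2517.
Step k = 2:
  phi_22 = [rho(2) - phi_11 rho(1)] / [1 - phi_11 rho(1)] = [-0.1653 - (-0.2517)(-0.2517)] / [1 - (-0.2517)(-0.2517)]
         = -0.22865289 / 0.93664711 = -0.244119.
  Update: phi_21 = phi_11 - phi_22 phi_11 = -0.2517 - (-0.244119)(-0.2517) = -0.313145.
Step k = 3:
  phi_33 = [rho(3) - phi_21 rho(2) - phi_22 rho(1)] / [1 - phi_21 rho(1) - phi_22 rho(2)]
    numerator   = -0.0524 - (-0.313145)(-0.1653) - (-0.244119)(-0.2517) = -0.16560743
    denominator = 1 - (-0.313145)(-0.2517) - (-0.244119)(-0.1653) = 0.88082871
  phi_33 = -0.16560743 / 0.88082871 = -0.188.
Therefore phi_{33} = -0.1880.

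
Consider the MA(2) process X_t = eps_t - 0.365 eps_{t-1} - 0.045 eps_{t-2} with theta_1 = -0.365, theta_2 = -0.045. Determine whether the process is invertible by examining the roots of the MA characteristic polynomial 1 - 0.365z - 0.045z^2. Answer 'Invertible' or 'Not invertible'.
\text{Invertible}

The MA(q) characteristic polynomial is P(z) = 1 - 0.365z - 0.045z^2.
Invertibility requires all roots to lie outside the unit circle, i.e. |z| > 1 for every root.
Set 1 + (-0.365) z + (-0.045) z^2 = 0, i.e. a z^2 + b z + c = 0 with a = -0.045, b = -0.365, c = 1.
Discriminant D = b^2 - 4ac = (-0.365)^2 - 4*(-0.045)*1 = 0.133225 - (-0.18) = 0.313225.
D >= 0, so the roots are real: z = (-b +/- sqrt(D)) / (2a) = (0.365 +/- 0.559665) / (-0.09).
  z_1 = (0.365 + 0.559665) / (-0.09) = -10.2741,   |z_1| = 10.2741.
  z_2 = (0.365 - 0.559665) / (-0.09) = 2.1629,   |z_2| = 2.1629.
Moduli of all roots: 10.2741, 2.1629.
All moduli strictly greater than 1? Yes.
Verdict: Invertible.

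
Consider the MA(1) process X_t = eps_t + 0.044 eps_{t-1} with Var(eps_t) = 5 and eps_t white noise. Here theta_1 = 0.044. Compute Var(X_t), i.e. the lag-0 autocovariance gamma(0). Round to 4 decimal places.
\gamma(0) = 5.0097

For an MA(q) process X_t = eps_t + sum_i theta_i eps_{t-i} with
Var(eps_t) = sigma^2, the variance is
  gamma(0) = sigma^2 * (1 + sum_i theta_i^2).
  sum_i theta_i^2 = (0.044)^2 = 0.001936.
  gamma(0) = 5 * (1 + 0.001936) = 5 * 1.001936 = 5.00968, which rounds to 5.0097.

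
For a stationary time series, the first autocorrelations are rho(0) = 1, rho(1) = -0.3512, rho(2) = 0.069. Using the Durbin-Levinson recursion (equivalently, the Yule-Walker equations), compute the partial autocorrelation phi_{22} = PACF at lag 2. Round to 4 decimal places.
\phi_{22} = -0.0620

The PACF at lag k is phi_{kk}, the last component of the solution
to the Yule-Walker system G_k phi = r_k where
  (G_k)_{ij} = rho(|i - j|), (r_k)_i = rho(i), i,j = 1..k.
Equivalently, Durbin-Levinson gives phi_{kk} iteratively:
  phi_{11} = rho(1)
  phi_{kk} = [rho(k) - sum_{j=1..k-1} phi_{k-1,j} rho(k-j)]
            / [1 - sum_{j=1..k-1} phi_{k-1,j} rho(j)],
  phi_{k,j} = phi_{k-1,j} - phi_{kk} phi_{k-1,k-j},  j = 1..k-1.
Step k = 1:
  phi_11 = rho(1) = -0.3512.
Step k = 2:
  phi_22 = [rho(2) - phi_11 rho(1)] / [1 - phi_11 rho(1)] = [0.069 - (-0.3512)(-0.3512)] / [1 - (-0.3512)(-0.3512)]
         = -0.05434144 / 0.87665856 = -0.062.
Therefore phi_{22} = -0.0620.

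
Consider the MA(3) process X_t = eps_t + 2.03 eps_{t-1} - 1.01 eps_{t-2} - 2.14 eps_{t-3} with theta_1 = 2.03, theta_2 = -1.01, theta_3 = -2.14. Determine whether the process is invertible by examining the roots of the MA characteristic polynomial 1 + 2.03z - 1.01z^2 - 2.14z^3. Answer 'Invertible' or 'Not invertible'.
\text{Not invertible}

The MA(q) characteristic polynomial is P(z) = 1 + 2.03z - 1.01z^2 - 2.14z^3.
Invertibility requires all roots to lie outside the unit circle, i.e. |z| > 1 for every root.
Degree 3: look for a simple real root z0 first, then factor out (1 - z/z0) and solve the remaining quadratic.
Testing z0 = -0.5: P(-0.5) = 1 + (2.03)(-0.5) + (-1.01)(-0.5)^2 + (-2.14)(-0.5)^3
  = 1 + (-1.015) + (-0.2525) + (0.2675) = 0.  So z_0 = -0.5 is a root, |z_0| = 0.5.
Divide out the factor (1 + 2 z) = (1 - z/z0) (since 1/z0 = -2):
  P(z) = (1 + 2 z)(1 + (0.03) z + (-1.07) z^2)
  [check: z-coef 0.03 - (-2) = 2.03; z^2-coef -1.07 - (-2)(0.03) = -1.01; z^3-coef -(-2)(-1.07) = -2.14.]
Remaining roots from the quadratic factor 1 + (0.03) z + (-1.07) z^2:
  Set 1 + (0.03) z + (-1.07) z^2 = 0, i.e. a z^2 + b z + c = 0 with a = -1.07, b = 0.03, c = 1.
  Discriminant D = b^2 - 4ac = (0.03)^2 - 4*(-1.07)*1 = 0.0009 - (-4.28) = 4.2809.
  D >= 0, so the roots are real: z = (-b +/- sqrt(D)) / (2a) = (-0.03 +/- 2.069034) / (-2.14).
    z_1 = (-0.03 + 2.069034) / (-2.14) = -0.9528,   |z_1| = 0.9528.
    z_2 = (-0.03 - 2.069034) / (-2.14) = 0.9809,   |z_2| = 0.9809.
Moduli of all roots: 0.5000, 0.9528, 0.9809.
All moduli strictly greater than 1? No.
Verdict: Not invertible.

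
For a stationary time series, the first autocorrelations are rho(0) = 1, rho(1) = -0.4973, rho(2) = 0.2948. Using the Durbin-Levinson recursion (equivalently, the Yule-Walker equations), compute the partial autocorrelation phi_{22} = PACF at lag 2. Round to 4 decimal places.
\phi_{22} = 0.0631

The PACF at lag k is phi_{kk}, the last component of the solution
to the Yule-Walker system G_k phi = r_k where
  (G_k)_{ij} = rho(|i - j|), (r_k)_i = rho(i), i,j = 1..k.
Equivalently, Durbin-Levinson gives phi_{kk} iteratively:
  phi_{11} = rho(1)
  phi_{kk} = [rho(k) - sum_{j=1..k-1} phi_{k-1,j} rho(k-j)]
            / [1 - sum_{j=1..k-1} phi_{k-1,j} rho(j)],
  phi_{k,j} = phi_{k-1,j} - phi_{kk} phi_{k-1,k-j},  j = 1..k-1.
Step k = 1:
  phi_11 = rho(1) = -0.4973.
Step k = 2:
  phi_22 = [rho(2) - phi_11 rho(1)] / [1 - phi_11 rho(1)] = [0.2948 - (-0.4973)(-0.4973)] / [1 - (-0.4973)(-0.4973)]
         = 0.04749271 / 0.75269271 = 0.0631.
Therefore phi_{22} = 0.0631.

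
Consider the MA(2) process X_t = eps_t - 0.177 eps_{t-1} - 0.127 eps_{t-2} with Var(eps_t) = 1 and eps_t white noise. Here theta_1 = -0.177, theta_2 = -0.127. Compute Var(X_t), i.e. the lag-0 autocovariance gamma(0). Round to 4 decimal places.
\gamma(0) = 1.0475

For an MA(q) process X_t = eps_t + sum_i theta_i eps_{t-i} with
Var(eps_t) = sigma^2, the variance is
  gamma(0) = sigma^2 * (1 + sum_i theta_i^2).
  sum_i theta_i^2 = (-0.177)^2 + (-0.127)^2 = 0.031329 + 0.016129 = 0.047458.
  gamma(0) = 1 * (1 + 0.047458) = 1 * 1.047458 = 1.047458, which rounds to 1.0475.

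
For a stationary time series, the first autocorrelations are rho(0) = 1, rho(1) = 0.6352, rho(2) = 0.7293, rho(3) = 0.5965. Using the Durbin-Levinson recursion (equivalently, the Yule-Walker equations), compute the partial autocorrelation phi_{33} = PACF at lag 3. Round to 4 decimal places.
\phi_{33} = 0.0940

The PACF at lag k is phi_{kk}, the last component of the solution
to the Yule-Walker system G_k phi = r_k where
  (G_k)_{ij} = rho(|i - j|), (r_k)_i = rho(i), i,j = 1..k.
Equivalently, Durbin-Levinson gives phi_{kk} iteratively:
  phi_{11} = rho(1)
  phi_{kk} = [rho(k) - sum_{j=1..k-1} phi_{k-1,j} rho(k-j)]
            / [1 - sum_{j=1..k-1} phi_{k-1,j} rho(j)],
  phi_{k,j} = phi_{k-1,j} - phi_{kk} phi_{k-1,k-j},  j = 1..k-1.
Step k = 1:
  phi_11 = rho(1) = 0.6352.
Step k = 2:
  phi_22 = [rho(2) - phi_11 rho(1)] / [1 - phi_11 rho(1)] = [0.7293 - (0.6352)(0.6352)] / [1 - (0.6352)(0.6352)]
         = 0.32582096 / 0.59652096 = 0.546202.
  Update: phi_21 = phi_11 - phi_22 phi_11 = 0.6352 - (0.546202)(0.6352) = 0.288252.
Step k = 3:
  phi_33 = [rho(3) - phi_21 rho(2) - phi_22 rho(1)] / [1 - phi_21 rho(1) - phi_22 rho(2)]
    numerator   = 0.5965 - (0.288252)(0.7293) - (0.546202)(0.6352) = 0.03932994
    denominator = 1 - (0.288252)(0.6352) - (0.546202)(0.7293) = 0.41855689
  phi_33 = 0.03932994 / 0.41855689 = 0.094.
Therefore phi_{33} = 0.0940.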